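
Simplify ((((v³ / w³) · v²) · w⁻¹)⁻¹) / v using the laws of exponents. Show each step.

v⁻⁶·w⁴

((((v³ / w³) · v²) · w⁻¹)⁻¹) / v
= ((((v³ / w³) · v²)⁻¹) · ((w⁻¹)⁻¹)) / v    [power of a product]
= ((((v³ / w³)⁻¹) · ((v²)⁻¹)) · ((w⁻¹)⁻¹)) / v    [power of a product]
= (((((v³)⁻¹) / ((w³)⁻¹)) · ((v²)⁻¹)) · ((w⁻¹)⁻¹)) / v    [power of a quotient]
= (((v⁻³ / ((w³)⁻¹)) · ((v²)⁻¹)) · ((w⁻¹)⁻¹)) / v    [power of a power]
= (((v⁻³ / w⁻³) · ((v²)⁻¹)) · ((w⁻¹)⁻¹)) / v    [power of a power]
= (((v⁻³ / w⁻³) · v⁻²) · ((w⁻¹)⁻¹)) / v    [power of a power]
= (((v⁻³ / w⁻³) · v⁻²) · w) / v    [power of a power]
= v⁻⁶·w⁴    [quotient of powers; product of powers]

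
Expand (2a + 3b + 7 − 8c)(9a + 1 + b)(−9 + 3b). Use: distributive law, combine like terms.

(2a + 3b + 7 − 8c)(9a + 1 + b)(−9 + 3b)
= (18a² + 2a + 2ab + 27ab + 3b + 3b² + 63a + 7 + 7b − 72ac − 8c − 8bc)(−9 + 3b)    [distributive law]
= (18a² + 65a + 29ab + 10b + 3b² + 7 − 72ac − 8c − 8bc)(−9 + 3b)    [combine like terms]
= −162a² + 54a²b − 585a + 195ab − 261ab + 87ab² − 90b + 30b² − 27b² + 9b³ − 63 + 21b + 648ac − 216abc + 72c − 24bc + 72bc − 24b²c    [distributive law]
= −162a² + 54a²b − 585a − 66ab + 87ab² − 69b + 3b² + 9b³ − 63 + 648ac − 216abc + 72c + 48bc − 24b²c    [combine like terms]

−162a² + 54a²b − 585a − 66ab + 87ab² − 69b + 3b² + 9b³ − 63 + 648ac − 216abc + 72c + 48bc − 24b²c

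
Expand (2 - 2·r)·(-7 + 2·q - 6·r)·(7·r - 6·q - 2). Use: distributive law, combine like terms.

-102·r + 76·q + 28 + 24·q·r - 24·q^2 - 10·r^2 - 100·q·r^2 + 24·q^2·r + 84·r^3

(2 - 2·r)·(-7 + 2·q - 6·r)·(7·r - 6·q - 2)
= (-14 + 4·q - 12·r + 14·r - 4·q·r + 12·r^2)·(7·r - 6·q - 2)    [distributive law]
= (-14 + 4·q + 2·r - 4·q·r + 12·r^2)·(7·r - 6·q - 2)    [combine like terms]
= -98·r + 84·q + 28 + 28·q·r - 24·q^2 - 8·q + 14·r^2 - 12·q·r - 4·r - 28·q·r^2 + 24·q^2·r + 8·q·r + 84·r^3 - 72·q·r^2 - 24·r^2    [distributive law]
= -102·r + 76·q + 28 + 24·q·r - 24·q^2 - 10·r^2 - 100·q·r^2 + 24·q^2·r + 84·r^3    [combine like terms]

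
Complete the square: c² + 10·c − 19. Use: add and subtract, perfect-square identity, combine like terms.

c² + 10·c − 19
= c² + 10·c + 25 − 25 − 19    [add and subtract 25]
= (c + 5)² − 25 − 19    [perfect-square identity]
= (c + 5)² − 44    [combine constants]

(c + 5)² − 44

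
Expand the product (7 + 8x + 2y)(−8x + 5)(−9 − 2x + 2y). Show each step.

(7 + 8x + 2y)(−8x + 5)(−9 − 2x + 2y)
= (−56x + 35 − 64x^2 + 40x − 16xy + 10y)(−9 − 2x + 2y)    [distributive law]
= (−16x + 35 − 64x^2 − 16xy + 10y)(−9 − 2x + 2y)    [combine like terms]
= 144x + 32x^2 − 32xy − 315 − 70x + 70y + 576x^2 + 128x^3 − 128x^2y + 144xy + 32x^2y − 32xy^2 − 90y − 20xy + 20y^2    [distributive law]
= 74x + 608x^2 + 92xy − 315 − 20y + 128x^3 − 96x^2y − 32xy^2 + 20y^2    [combine like terms]

74x + 608x^2 + 92xy − 315 − 20y + 128x^3 − 96x^2y − 32xy^2 + 20y^2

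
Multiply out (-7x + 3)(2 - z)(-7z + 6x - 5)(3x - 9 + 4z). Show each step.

(-7x + 3)(2 - z)(-7z + 6x - 5)(3x - 9 + 4z)
= (-14x + 7xz + 6 - 3z)(-7z + 6x - 5)(3x - 9 + 4z)    [distributive law]
= (98xz - 84x^2 + 70x - 49xz^2 + 42x^2z - 35xz - 42z + 36x - 30 + 21z^2 - 18xz + 15z)(3x - 9 + 4z)    [distributive law]
= (45xz - 84x^2 + 106x - 49xz^2 + 42x^2z - 27z - 30 + 21z^2)(3x - 9 + 4z)    [combine like terms]
= 135x^2z - 405xz + 180xz^2 - 252x^3 + 756x^2 - 336x^2z + 318x^2 - 954x + 424xz - 147x^2z^2 + 441xz^2 - 196xz^3 + 126x^3z - 378x^2z + 168x^2z^2 - 81xz + 243z - 108z^2 - 90x + 270 - 120z + 63xz^2 - 189z^2 + 84z^3    [distributive law]
= -579x^2z - 62xz + 684xz^2 - 252x^3 + 1074x^2 - 1044x + 21x^2z^2 - 196xz^3 + 126x^3z + 123z - 297z^2 + 270 + 84z^3    [combine like terms]

-579x^2z - 62xz + 684xz^2 - 252x^3 + 1074x^2 - 1044x + 21x^2z^2 - 196xz^3 + 126x^3z + 123z - 297z^2 + 270 + 84z^3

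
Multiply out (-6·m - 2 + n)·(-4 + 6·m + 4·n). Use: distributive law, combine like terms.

(-6·m - 2 + n)·(-4 + 6·m + 4·n)
= 24·m - 36·m^2 - 24·m·n + 8 - 12·m - 8·n - 4·n + 6·m·n + 4·n^2    [distributive law]
= 12·m - 36·m^2 - 18·m·n + 8 - 12·n + 4·n^2    [combine like terms]

12·m - 36·m^2 - 18·m·n + 8 - 12·n + 4·n^2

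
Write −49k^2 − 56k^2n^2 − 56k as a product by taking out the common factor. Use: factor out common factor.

−49k^2 − 56k^2n^2 − 56k
= 7(−7k^2 − 8k^2n^2 − 8k)    [factor out 7]
= 7k(−7k − 8kn^2 − 8)    [factor out k]

7k(−7k − 8kn^2 − 8)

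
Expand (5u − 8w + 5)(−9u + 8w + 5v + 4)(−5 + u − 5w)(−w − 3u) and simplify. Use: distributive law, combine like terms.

(5u − 8w + 5)(−9u + 8w + 5v + 4)(−5 + u − 5w)(−w − 3u)
= (−45u² + 40uw + 25uv + 20u + 72uw − 64w² − 40vw − 32w − 45u + 40w + 25v + 20)(−5 + u − 5w)(−w − 3u)    [distributive law]
= (−45u² + 112uw + 25uv − 25u − 64w² − 40vw + 8w + 25v + 20)(−5 + u − 5w)(−w − 3u)    [combine like terms]
= (225u² − 45u³ + 225u²w − 560uw + 112u²w − 560uw² − 125uv + 25u²v − 125uvw + 125u − 25u² + 125uw + 320w² − 64uw² + 320w³ + 200vw − 40uvw + 200vw² − 40w + 8uw − 40w² − 125v + 25uv − 125vw − 100 + 20u − 100w)(−w − 3u)    [distributive law]
= (200u² − 45u³ + 337u²w − 427uw − 624uw² − 100uv + 25u²v − 165uvw + 145u + 280w² + 320w³ + 75vw + 200vw² − 140w − 125v − 100)(−w − 3u)    [combine like terms]
= −200u²w − 600u³ + 45u³w + 135u⁴ − 337u²w² − 1011u³w + 427uw² + 1281u²w + 624uw³ + 1872u²w² + 100uvw + 300u²v − 25u²vw − 75u³v + 165uvw² + 495u²vw − 145uw − 435u² − 280w³ − 840uw² − 320w⁴ − 960uw³ − 75vw² − 225uvw − 200vw³ − 600uvw² + 140w² + 420uw + 125vw + 375uv + 100w + 300u    [distributive law]
= 1081u²w − 600u³ − 966u³w + 135u⁴ + 1535u²w² − 413uw² − 336uw³ − 125uvw + 300u²v + 470u²vw − 75u³v − 435uvw² + 275uw − 435u² − 280w³ − 320w⁴ − 75vw² − 200vw³ + 140w² + 125vw + 375uv + 100w + 300u    [combine like terms]

1081u²w − 600u³ − 966u³w + 135u⁴ + 1535u²w² − 413uw² − 336uw³ − 125uvw + 300u²v + 470u²vw − 75u³v − 435uvw² + 275uw − 435u² − 280w³ − 320w⁴ − 75vw² − 200vw³ + 140w² + 125vw + 375uv + 100w + 300u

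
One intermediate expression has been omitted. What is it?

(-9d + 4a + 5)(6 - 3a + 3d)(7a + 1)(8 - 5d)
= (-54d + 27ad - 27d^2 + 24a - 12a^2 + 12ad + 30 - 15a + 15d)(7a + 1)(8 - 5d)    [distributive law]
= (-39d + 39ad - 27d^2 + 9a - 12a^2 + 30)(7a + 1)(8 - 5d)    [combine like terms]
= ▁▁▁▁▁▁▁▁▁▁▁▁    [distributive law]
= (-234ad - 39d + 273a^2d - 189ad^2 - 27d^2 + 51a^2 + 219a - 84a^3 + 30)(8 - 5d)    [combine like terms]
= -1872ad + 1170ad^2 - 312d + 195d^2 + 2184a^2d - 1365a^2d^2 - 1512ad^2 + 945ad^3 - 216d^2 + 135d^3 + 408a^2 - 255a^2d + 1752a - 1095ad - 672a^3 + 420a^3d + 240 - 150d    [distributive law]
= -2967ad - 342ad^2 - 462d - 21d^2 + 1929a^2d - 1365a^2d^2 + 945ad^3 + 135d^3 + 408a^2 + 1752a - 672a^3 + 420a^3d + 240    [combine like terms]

By distributive law:

(-273ad - 39d + 273a^2d + 39ad - 189ad^2 - 27d^2 + 63a^2 + 9a - 84a^3 - 12a^2 + 210a + 30)(8 - 5d)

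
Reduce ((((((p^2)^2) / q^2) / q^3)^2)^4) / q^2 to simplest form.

((((((p^2)^2) / q^2) / q^3)^2)^4) / q^2
= (((((p^2)^2) / q^2) / q^3)^8) / q^2    [power of a power]
= (((((p^2)^2) / q^2)^8) / ((q^3)^8)) / q^2    [power of a quotient]
= (((((p^2)^2)^8) / ((q^2)^8)) / ((q^3)^8)) / q^2    [power of a quotient]
= ((((p^2)^16) / ((q^2)^8)) / ((q^3)^8)) / q^2    [power of a power]
= (((p^32) / ((q^2)^8)) / ((q^3)^8)) / q^2    [power of a power]
= ((p^32 / q^16) / ((q^3)^8)) / q^2    [power of a power]
= ((p^32 / q^16) / q^24) / q^2    [power of a power]
= p^32q^(-42)    [quotient of powers; product of powers]

p^32q^(-42)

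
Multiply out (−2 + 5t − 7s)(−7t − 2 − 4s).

4t + 4 + 22s − 35t² + 29st + 28s²

(−2 + 5t − 7s)(−7t − 2 − 4s)
= 14t + 4 + 8s − 35t² − 10t − 20st + 49st + 14s + 28s²    [distributive law]
= 4t + 4 + 22s − 35t² + 29st + 28s²    [combine like terms]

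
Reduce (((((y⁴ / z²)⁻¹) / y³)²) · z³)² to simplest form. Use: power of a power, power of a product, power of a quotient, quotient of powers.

y⁻²⁸z¹⁴

(((((y⁴ / z²)⁻¹) / y³)²) · z³)²
= (((((y⁴ / z²)⁻¹) / y³)²)²) · ((z³)²)    [power of a product]
= ((((y⁴ / z²)⁻¹) / y³)⁴) · ((z³)²)    [power of a power]
= ((((y⁴ / z²)⁻¹)⁴) / ((y³)⁴)) · ((z³)²)    [power of a quotient]
= (((y⁴ / z²)⁻⁴) / ((y³)⁴)) · ((z³)²)    [power of a power]
= ((((y⁴)⁻⁴) / ((z²)⁻⁴)) / ((y³)⁴)) · ((z³)²)    [power of a quotient]
= ((y⁻¹⁶ / ((z²)⁻⁴)) / ((y³)⁴)) · ((z³)²)    [power of a power]
= ((y⁻¹⁶ / z⁻⁸) / ((y³)⁴)) · ((z³)²)    [power of a power]
= ((y⁻¹⁶ / z⁻⁸) / y¹²) · ((z³)²)    [power of a power]
= ((y⁻¹⁶ / z⁻⁸) / y¹²) · z⁶    [power of a power]
= y⁻²⁸z¹⁴    [quotient of powers]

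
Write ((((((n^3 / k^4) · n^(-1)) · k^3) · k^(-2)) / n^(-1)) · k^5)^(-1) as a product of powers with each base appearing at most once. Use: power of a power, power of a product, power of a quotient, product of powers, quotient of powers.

k^(-2)·n^(-3)

((((((n^3 / k^4) · n^(-1)) · k^3) · k^(-2)) / n^(-1)) · k^5)^(-1)
= ((((((n^3 / k^4) · n^(-1)) · k^3) · k^(-2)) / n^(-1))^(-1)) · ((k^5)^(-1))    [power of a product]
= ((((((n^3 / k^4) · n^(-1)) · k^3) · k^(-2))^(-1)) / ((n^(-1))^(-1))) · ((k^5)^(-1))    [power of a quotient]
= ((((((n^3 / k^4) · n^(-1)) · k^3)^(-1)) · ((k^(-2))^(-1))) / ((n^(-1))^(-1))) · ((k^5)^(-1))    [power of a product]
= ((((((n^3 / k^4) · n^(-1))^(-1)) · ((k^3)^(-1))) · ((k^(-2))^(-1))) / ((n^(-1))^(-1))) · ((k^5)^(-1))    [power of a product]
= ((((((n^3 / k^4)^(-1)) · ((n^(-1))^(-1))) · ((k^3)^(-1))) · ((k^(-2))^(-1))) / ((n^(-1))^(-1))) · ((k^5)^(-1))    [power of a product]
= (((((((n^3)^(-1)) / ((k^4)^(-1))) · ((n^(-1))^(-1))) · ((k^3)^(-1))) · ((k^(-2))^(-1))) / ((n^(-1))^(-1))) · ((k^5)^(-1))    [power of a quotient]
= (((((n^(-3) / ((k^4)^(-1))) · ((n^(-1))^(-1))) · ((k^3)^(-1))) · ((k^(-2))^(-1))) / ((n^(-1))^(-1))) · ((k^5)^(-1))    [power of a power]
= (((((n^(-3) / k^(-4)) · ((n^(-1))^(-1))) · ((k^3)^(-1))) · ((k^(-2))^(-1))) / ((n^(-1))^(-1))) · ((k^5)^(-1))    [power of a power]
= (((((n^(-3) / k^(-4)) · n) · ((k^3)^(-1))) · ((k^(-2))^(-1))) / ((n^(-1))^(-1))) · ((k^5)^(-1))    [power of a power]
= (((((n^(-3) / k^(-4)) · n) · k^(-3)) · ((k^(-2))^(-1))) / ((n^(-1))^(-1))) · ((k^5)^(-1))    [power of a power]
= (((((n^(-3) / k^(-4)) · n) · k^(-3)) · k^2) / ((n^(-1))^(-1))) · ((k^5)^(-1))    [power of a power]
= (((((n^(-3) / k^(-4)) · n) · k^(-3)) · k^2) / n) · ((k^5)^(-1))    [power of a power]
= (((((n^(-3) / k^(-4)) · n) · k^(-3)) · k^2) / n) · k^(-5)    [power of a power]
= k^(-2)·n^(-3)    [quotient of powers; product of powers]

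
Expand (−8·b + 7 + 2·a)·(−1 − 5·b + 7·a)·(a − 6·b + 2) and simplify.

−441·a·b + 242·b^2 − 12·b + 436·a·b^2 − 240·b^3 − 150·a^2·b + 87·a − 14 + 75·a^2 + 14·a^3

(−8·b + 7 + 2·a)·(−1 − 5·b + 7·a)·(a − 6·b + 2)
= (8·b + 40·b^2 − 56·a·b − 7 − 35·b + 49·a − 2·a − 10·a·b + 14·a^2)·(a − 6·b + 2)    [distributive law]
= (−27·b + 40·b^2 − 66·a·b − 7 + 47·a + 14·a^2)·(a − 6·b + 2)    [combine like terms]
= −27·a·b + 162·b^2 − 54·b + 40·a·b^2 − 240·b^3 + 80·b^2 − 66·a^2·b + 396·a·b^2 − 132·a·b − 7·a + 42·b − 14 + 47·a^2 − 282·a·b + 94·a + 14·a^3 − 84·a^2·b + 28·a^2    [distributive law]
= −441·a·b + 242·b^2 − 12·b + 436·a·b^2 − 240·b^3 − 150·a^2·b + 87·a − 14 + 75·a^2 + 14·a^3    [combine like terms]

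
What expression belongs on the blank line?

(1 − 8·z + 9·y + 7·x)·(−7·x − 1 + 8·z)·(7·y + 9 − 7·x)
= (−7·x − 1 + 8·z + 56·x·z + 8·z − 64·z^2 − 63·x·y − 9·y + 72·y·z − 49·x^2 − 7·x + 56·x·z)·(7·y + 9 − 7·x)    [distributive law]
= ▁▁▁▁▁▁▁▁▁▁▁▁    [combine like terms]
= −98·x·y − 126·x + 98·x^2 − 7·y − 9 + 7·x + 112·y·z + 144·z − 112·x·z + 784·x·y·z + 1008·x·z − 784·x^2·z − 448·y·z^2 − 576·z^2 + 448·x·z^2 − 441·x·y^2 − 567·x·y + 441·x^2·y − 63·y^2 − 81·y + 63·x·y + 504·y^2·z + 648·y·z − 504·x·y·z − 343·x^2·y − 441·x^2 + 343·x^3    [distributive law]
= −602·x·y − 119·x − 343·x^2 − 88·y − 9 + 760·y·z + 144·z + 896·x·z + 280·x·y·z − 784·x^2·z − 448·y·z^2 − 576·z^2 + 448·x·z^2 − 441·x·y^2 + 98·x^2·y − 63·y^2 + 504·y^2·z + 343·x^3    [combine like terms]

Applying combine like terms to the line above:

(−14·x − 1 + 16·z + 112·x·z − 64·z^2 − 63·x·y − 9·y + 72·y·z − 49·x^2)·(7·y + 9 − 7·x)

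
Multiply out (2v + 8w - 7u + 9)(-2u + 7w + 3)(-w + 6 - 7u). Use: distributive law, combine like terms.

-94uvw - 66uv + 28u²v - 14vw² + 78vw + 36v - 327uw² - 960uw + 441u²w - 56w³ + 249w² + 495w + 357u² - 98u³ - 423u + 162

(2v + 8w - 7u + 9)(-2u + 7w + 3)(-w + 6 - 7u)
= (-4uv + 14vw + 6v - 16uw + 56w² + 24w + 14u² - 49uw - 21u - 18u + 63w + 27)(-w + 6 - 7u)    [distributive law]
= (-4uv + 14vw + 6v - 65uw + 56w² + 87w + 14u² - 39u + 27)(-w + 6 - 7u)    [combine like terms]
= 4uvw - 24uv + 28u²v - 14vw² + 84vw - 98uvw - 6vw + 36v - 42uv + 65uw² - 390uw + 455u²w - 56w³ + 336w² - 392uw² - 87w² + 522w - 609uw - 14u²w + 84u² - 98u³ + 39uw - 234u + 273u² - 27w + 162 - 189u    [distributive law]
= -94uvw - 66uv + 28u²v - 14vw² + 78vw + 36v - 327uw² - 960uw + 441u²w - 56w³ + 249w² + 495w + 357u² - 98u³ - 423u + 162    [combine like terms]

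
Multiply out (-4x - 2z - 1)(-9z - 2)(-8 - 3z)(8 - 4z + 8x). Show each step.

-3120xz - 1080xz² - 2496x²z - 864x²z² - 640x - 512x² - 1024z² + 300z³ + 216z⁴ - 816z - 128

(-4x - 2z - 1)(-9z - 2)(-8 - 3z)(8 - 4z + 8x)
= (36xz + 8x + 18z² + 4z + 9z + 2)(-8 - 3z)(8 - 4z + 8x)    [distributive law]
= (36xz + 8x + 18z² + 13z + 2)(-8 - 3z)(8 - 4z + 8x)    [combine like terms]
= (-288xz - 108xz² - 64x - 24xz - 144z² - 54z³ - 104z - 39z² - 16 - 6z)(8 - 4z + 8x)    [distributive law]
= (-312xz - 108xz² - 64x - 183z² - 54z³ - 110z - 16)(8 - 4z + 8x)    [combine like terms]
= -2496xz + 1248xz² - 2496x²z - 864xz² + 432xz³ - 864x²z² - 512x + 256xz - 512x² - 1464z² + 732z³ - 1464xz² - 432z³ + 216z⁴ - 432xz³ - 880z + 440z² - 880xz - 128 + 64z - 128x    [distributive law]
= -3120xz - 1080xz² - 2496x²z - 864x²z² - 640x - 512x² - 1024z² + 300z³ + 216z⁴ - 816z - 128    [combine like terms]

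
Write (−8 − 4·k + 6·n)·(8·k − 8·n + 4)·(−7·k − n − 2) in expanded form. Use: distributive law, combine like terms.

624·k² − 696·k·n + 384·k + 8·n² − 144·n + 64 + 224·k³ − 528·k²·n + 256·k·n² + 48·n³

(−8 − 4·k + 6·n)·(8·k − 8·n + 4)·(−7·k − n − 2)
= (−64·k + 64·n − 32 − 32·k² + 32·k·n − 16·k + 48·k·n − 48·n² + 24·n)·(−7·k − n − 2)    [distributive law]
= (−80·k + 88·n − 32 − 32·k² + 80·k·n − 48·n²)·(−7·k − n − 2)    [combine like terms]
= 560·k² + 80·k·n + 160·k − 616·k·n − 88·n² − 176·n + 224·k + 32·n + 64 + 224·k³ + 32·k²·n + 64·k² − 560·k²·n − 80·k·n² − 160·k·n + 336·k·n² + 48·n³ + 96·n²    [distributive law]
= 624·k² − 696·k·n + 384·k + 8·n² − 144·n + 64 + 224·k³ − 528·k²·n + 256·k·n² + 48·n³    [combine like terms]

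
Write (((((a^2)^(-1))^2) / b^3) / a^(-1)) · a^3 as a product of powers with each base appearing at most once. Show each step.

b^(-3)

(((((a^2)^(-1))^2) / b^3) / a^(-1)) · a^3
= ((((a^2)^(-2)) / b^3) / a^(-1)) · a^3    [power of a power]
= ((a^(-4) / b^3) / a^(-1)) · a^3    [power of a power]
= b^(-3)    [quotient of powers; product of powers]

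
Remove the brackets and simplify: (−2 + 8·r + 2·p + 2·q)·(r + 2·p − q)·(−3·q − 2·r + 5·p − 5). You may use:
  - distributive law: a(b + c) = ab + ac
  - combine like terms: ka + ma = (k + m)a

(−2 + 8·r + 2·p + 2·q)·(r + 2·p − q)·(−3·q − 2·r + 5·p − 5)
= (−2·r − 4·p + 2·q + 8·r^2 + 16·p·r − 8·q·r + 2·p·r + 4·p^2 − 2·p·q + 2·q·r + 4·p·q − 2·q^2)·(−3·q − 2·r + 5·p − 5)    [distributive law]
= (−2·r − 4·p + 2·q + 8·r^2 + 18·p·r − 6·q·r + 4·p^2 + 2·p·q − 2·q^2)·(−3·q − 2·r + 5·p − 5)    [combine like terms]
= 6·q·r + 4·r^2 − 10·p·r + 10·r + 12·p·q + 8·p·r − 20·p^2 + 20·p − 6·q^2 − 4·q·r + 10·p·q − 10·q − 24·q·r^2 − 16·r^3 + 40·p·r^2 − 40·r^2 − 54·p·q·r − 36·p·r^2 + 90·p^2·r − 90·p·r + 18·q^2·r + 12·q·r^2 − 30·p·q·r + 30·q·r − 12·p^2·q − 8·p^2·r + 20·p^3 − 20·p^2 − 6·p·q^2 − 4·p·q·r + 10·p^2·q − 10·p·q + 6·q^3 + 4·q^2·r − 10·p·q^2 + 10·q^2    [distributive law]
= 32·q·r − 36·r^2 − 92·p·r + 10·r + 12·p·q − 40·p^2 + 20·p + 4·q^2 − 10·q − 12·q·r^2 − 16·r^3 + 4·p·r^2 − 88·p·q·r + 82·p^2·r + 22·q^2·r − 2·p^2·q + 20·p^3 − 16·p·q^2 + 6·q^3    [combine like terms]

32·q·r − 36·r^2 − 92·p·r + 10·r + 12·p·q − 40·p^2 + 20·p + 4·q^2 − 10·q − 12·q·r^2 − 16·r^3 + 4·p·r^2 − 88·p·q·r + 82·p^2·r + 22·q^2·r − 2·p^2·q + 20·p^3 − 16·p·q^2 + 6·q^3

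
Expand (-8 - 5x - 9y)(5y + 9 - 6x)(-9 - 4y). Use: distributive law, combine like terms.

(-8 - 5x - 9y)(5y + 9 - 6x)(-9 - 4y)
= (-40y - 72 + 48x - 25xy - 45x + 30x^2 - 45y^2 - 81y + 54xy)(-9 - 4y)    [distributive law]
= (-121y - 72 + 3x + 29xy + 30x^2 - 45y^2)(-9 - 4y)    [combine like terms]
= 1089y + 484y^2 + 648 + 288y - 27x - 12xy - 261xy - 116xy^2 - 270x^2 - 120x^2y + 405y^2 + 180y^3    [distributive law]
= 1377y + 889y^2 + 648 - 27x - 273xy - 116xy^2 - 270x^2 - 120x^2y + 180y^3    [combine like terms]

1377y + 889y^2 + 648 - 27x - 273xy - 116xy^2 - 270x^2 - 120x^2y + 180y^3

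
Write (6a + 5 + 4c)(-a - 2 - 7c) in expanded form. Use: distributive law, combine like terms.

(6a + 5 + 4c)(-a - 2 - 7c)
= -6a² - 12a - 42ac - 5a - 10 - 35c - 4ac - 8c - 28c²    [distributive law]
= -6a² - 17a - 46ac - 10 - 43c - 28c²    [combine like terms]

-6a² - 17a - 46ac - 10 - 43c - 28c²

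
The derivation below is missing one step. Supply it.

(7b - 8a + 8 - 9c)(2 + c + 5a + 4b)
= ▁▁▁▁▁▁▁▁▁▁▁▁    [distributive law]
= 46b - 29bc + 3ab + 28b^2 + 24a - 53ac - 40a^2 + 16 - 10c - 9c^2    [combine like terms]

Applying distributive law to the line above:

14b + 7bc + 35ab + 28b^2 - 16a - 8ac - 40a^2 - 32ab + 16 + 8c + 40a + 32b - 18c - 9c^2 - 45ac - 36bc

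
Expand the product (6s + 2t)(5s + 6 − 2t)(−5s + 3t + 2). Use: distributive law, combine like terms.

(6s + 2t)(5s + 6 − 2t)(−5s + 3t + 2)
= (30s^2 + 36s − 12st + 10st + 12t − 4t^2)(−5s + 3t + 2)    [distributive law]
= (30s^2 + 36s − 2st + 12t − 4t^2)(−5s + 3t + 2)    [combine like terms]
= −150s^3 + 90s^2t + 60s^2 − 180s^2 + 108st + 72s + 10s^2t − 6st^2 − 4st − 60st + 36t^2 + 24t + 20st^2 − 12t^3 − 8t^2    [distributive law]
= −150s^3 + 100s^2t − 120s^2 + 44st + 72s + 14st^2 + 28t^2 + 24t − 12t^3    [combine like terms]

−150s^3 + 100s^2t − 120s^2 + 44st + 72s + 14st^2 + 28t^2 + 24t − 12t^3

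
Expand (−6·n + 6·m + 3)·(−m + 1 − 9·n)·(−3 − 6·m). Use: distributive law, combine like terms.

342·m·n + 288·m^2·n + 99·n − 162·n^2 − 324·m·n^2 + 36·m^3 − 27·m − 9

(−6·n + 6·m + 3)·(−m + 1 − 9·n)·(−3 − 6·m)
= (6·m·n − 6·n + 54·n^2 − 6·m^2 + 6·m − 54·m·n − 3·m + 3 − 27·n)·(−3 − 6·m)    [distributive law]
= (−48·m·n − 33·n + 54·n^2 − 6·m^2 + 3·m + 3)·(−3 − 6·m)    [combine like terms]
= 144·m·n + 288·m^2·n + 99·n + 198·m·n − 162·n^2 − 324·m·n^2 + 18·m^2 + 36·m^3 − 9·m − 18·m^2 − 9 − 18·m    [distributive law]
= 342·m·n + 288·m^2·n + 99·n − 162·n^2 − 324·m·n^2 + 36·m^3 − 27·m − 9    [combine like terms]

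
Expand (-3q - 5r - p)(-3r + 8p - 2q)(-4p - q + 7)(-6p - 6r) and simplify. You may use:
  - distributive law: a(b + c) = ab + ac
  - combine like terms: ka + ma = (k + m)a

-342p²qr + 324pqr² + 126pq²r + 114q²r² + 126pqr - 798qr² - 576p³q + 12p²q² + 924p²q + 36pq³ + 36q³r - 252pq² - 252q²r - 528p²r² + 360pr³ + 90qr³ + 924pr² - 630r³ - 1080p³r + 1890p²r - 192p⁴ + 336p³

(-3q - 5r - p)(-3r + 8p - 2q)(-4p - q + 7)(-6p - 6r)
= (9qr - 24pq + 6q² + 15r² - 40pr + 10qr + 3pr - 8p² + 2pq)(-4p - q + 7)(-6p - 6r)    [distributive law]
= (19qr - 22pq + 6q² + 15r² - 37pr - 8p²)(-4p - q + 7)(-6p - 6r)    [combine like terms]
= (-76pqr - 19q²r + 133qr + 88p²q + 22pq² - 154pq - 24pq² - 6q³ + 42q² - 60pr² - 15qr² + 105r² + 148p²r + 37pqr - 259pr + 32p³ + 8p²q - 56p²)(-6p - 6r)    [distributive law]
= (-39pqr - 19q²r + 133qr + 96p²q - 2pq² - 154pq - 6q³ + 42q² - 60pr² - 15qr² + 105r² + 148p²r - 259pr + 32p³ - 56p²)(-6p - 6r)    [combine like terms]
= 234p²qr + 234pqr² + 114pq²r + 114q²r² - 798pqr - 798qr² - 576p³q - 576p²qr + 12p²q² + 12pq²r + 924p²q + 924pqr + 36pq³ + 36q³r - 252pq² - 252q²r + 360p²r² + 360pr³ + 90pqr² + 90qr³ - 630pr² - 630r³ - 888p³r - 888p²r² + 1554p²r + 1554pr² - 192p⁴ - 192p³r + 336p³ + 336p²r    [distributive law]
= -342p²qr + 324pqr² + 126pq²r + 114q²r² + 126pqr - 798qr² - 576p³q + 12p²q² + 924p²q + 36pq³ + 36q³r - 252pq² - 252q²r - 528p²r² + 360pr³ + 90qr³ + 924pr² - 630r³ - 1080p³r + 1890p²r - 192p⁴ + 336p³    [combine like terms]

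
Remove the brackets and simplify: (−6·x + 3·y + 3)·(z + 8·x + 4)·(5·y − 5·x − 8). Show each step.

(−6·x + 3·y + 3)·(z + 8·x + 4)·(5·y − 5·x − 8)
= (−6·x·z − 48·x^2 − 24·x + 3·y·z + 24·x·y + 12·y + 3·z + 24·x + 12)·(5·y − 5·x − 8)    [distributive law]
= (−6·x·z − 48·x^2 + 3·y·z + 24·x·y + 12·y + 3·z + 12)·(5·y − 5·x − 8)    [combine like terms]
= −30·x·y·z + 30·x^2·z + 48·x·z − 240·x^2·y + 240·x^3 + 384·x^2 + 15·y^2·z − 15·x·y·z − 24·y·z + 120·x·y^2 − 120·x^2·y − 192·x·y + 60·y^2 − 60·x·y − 96·y + 15·y·z − 15·x·z − 24·z + 60·y − 60·x − 96    [distributive law]
= −45·x·y·z + 30·x^2·z + 33·x·z − 360·x^2·y + 240·x^3 + 384·x^2 + 15·y^2·z − 9·y·z + 120·x·y^2 − 252·x·y + 60·y^2 − 36·y − 24·z − 60·x − 96    [combine like terms]

−45·x·y·z + 30·x^2·z + 33·x·z − 360·x^2·y + 240·x^3 + 384·x^2 + 15·y^2·z − 9·y·z + 120·x·y^2 − 252·x·y + 60·y^2 − 36·y − 24·z − 60·x − 96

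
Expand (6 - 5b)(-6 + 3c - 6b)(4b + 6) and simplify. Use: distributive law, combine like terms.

-180b - 216 - 18bc + 108c + 156b² - 60b²c + 120b³

(6 - 5b)(-6 + 3c - 6b)(4b + 6)
= (-36 + 18c - 36b + 30b - 15bc + 30b²)(4b + 6)    [distributive law]
= (-36 + 18c - 6b - 15bc + 30b²)(4b + 6)    [combine like terms]
= -144b - 216 + 72bc + 108c - 24b² - 36b - 60b²c - 90bc + 120b³ + 180b²    [distributive law]
= -180b - 216 - 18bc + 108c + 156b² - 60b²c + 120b³    [combine like terms]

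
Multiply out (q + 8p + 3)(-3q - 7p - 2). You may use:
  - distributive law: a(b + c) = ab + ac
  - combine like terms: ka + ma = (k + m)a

-3q² - 31pq - 11q - 56p² - 37p - 6

(q + 8p + 3)(-3q - 7p - 2)
= -3q² - 7pq - 2q - 24pq - 56p² - 16p - 9q - 21p - 6    [distributive law]
= -3q² - 31pq - 11q - 56p² - 37p - 6    [combine like terms]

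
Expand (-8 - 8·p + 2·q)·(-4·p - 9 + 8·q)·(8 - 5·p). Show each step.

(-8 - 8·p + 2·q)·(-4·p - 9 + 8·q)·(8 - 5·p)
= (32·p + 72 - 64·q + 32·p^2 + 72·p - 64·p·q - 8·p·q - 18·q + 16·q^2)·(8 - 5·p)    [distributive law]
= (104·p + 72 - 82·q + 32·p^2 - 72·p·q + 16·q^2)·(8 - 5·p)    [combine like terms]
= 832·p - 520·p^2 + 576 - 360·p - 656·q + 410·p·q + 256·p^2 - 160·p^3 - 576·p·q + 360·p^2·q + 128·q^2 - 80·p·q^2    [distributive law]
= 472·p - 264·p^2 + 576 - 656·q - 166·p·q - 160·p^3 + 360·p^2·q + 128·q^2 - 80·p·q^2    [combine like terms]

472·p - 264·p^2 + 576 - 656·q - 166·p·q - 160·p^3 + 360·p^2·q + 128·q^2 - 80·p·q^2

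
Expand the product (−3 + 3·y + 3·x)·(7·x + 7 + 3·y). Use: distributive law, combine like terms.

(−3 + 3·y + 3·x)·(7·x + 7 + 3·y)
= −21·x − 21 − 9·y + 21·x·y + 21·y + 9·y^2 + 21·x^2 + 21·x + 9·x·y    [distributive law]
= −21 + 12·y + 30·x·y + 9·y^2 + 21·x^2    [combine like terms]

−21 + 12·y + 30·x·y + 9·y^2 + 21·x^2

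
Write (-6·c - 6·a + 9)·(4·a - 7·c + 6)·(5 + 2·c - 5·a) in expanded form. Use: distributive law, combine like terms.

585·a·c - 174·a·c² - 138·a²·c + 12·c² + 84·c³ - 387·c - 120·a² + 120·a³ + 270 - 270·a

(-6·c - 6·a + 9)·(4·a - 7·c + 6)·(5 + 2·c - 5·a)
= (-24·a·c + 42·c² - 36·c - 24·a² + 42·a·c - 36·a + 36·a - 63·c + 54)·(5 + 2·c - 5·a)    [distributive law]
= (18·a·c + 42·c² - 99·c - 24·a² + 54)·(5 + 2·c - 5·a)    [combine like terms]
= 90·a·c + 36·a·c² - 90·a²·c + 210·c² + 84·c³ - 210·a·c² - 495·c - 198·c² + 495·a·c - 120·a² - 48·a²·c + 120·a³ + 270 + 108·c - 270·a    [distributive law]
= 585·a·c - 174·a·c² - 138·a²·c + 12·c² + 84·c³ - 387·c - 120·a² + 120·a³ + 270 - 270·a    [combine like terms]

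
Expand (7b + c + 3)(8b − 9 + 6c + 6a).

(7b + c + 3)(8b − 9 + 6c + 6a)
= 56b^2 − 63b + 42bc + 42ab + 8bc − 9c + 6c^2 + 6ac + 24b − 27 + 18c + 18a    [distributive law]
= 56b^2 − 39b + 50bc + 42ab + 9c + 6c^2 + 6ac − 27 + 18a    [combine like terms]

56b^2 − 39b + 50bc + 42ab + 9c + 6c^2 + 6ac − 27 + 18a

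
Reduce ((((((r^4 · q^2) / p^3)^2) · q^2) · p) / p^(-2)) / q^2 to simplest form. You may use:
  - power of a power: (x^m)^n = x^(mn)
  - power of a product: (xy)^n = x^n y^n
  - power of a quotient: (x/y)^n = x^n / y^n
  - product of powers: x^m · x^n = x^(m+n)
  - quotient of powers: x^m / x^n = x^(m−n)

p^(-3)q^4r^8

((((((r^4 · q^2) / p^3)^2) · q^2) · p) / p^(-2)) / q^2
= ((((((r^4 · q^2)^2) / ((p^3)^2)) · q^2) · p) / p^(-2)) / q^2    [power of a quotient]
= (((((((r^4)^2) · ((q^2)^2)) / ((p^3)^2)) · q^2) · p) / p^(-2)) / q^2    [power of a product]
= (((((r^8 · ((q^2)^2)) / ((p^3)^2)) · q^2) · p) / p^(-2)) / q^2    [power of a power]
= (((((r^8 · q^4) / ((p^3)^2)) · q^2) · p) / p^(-2)) / q^2    [power of a power]
= (((((r^8 · q^4) / p^6) · q^2) · p) / p^(-2)) / q^2    [power of a power]
= p^(-3)q^4r^8    [quotient of powers; product of powers]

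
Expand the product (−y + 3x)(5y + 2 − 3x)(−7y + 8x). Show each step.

(−y + 3x)(5y + 2 − 3x)(−7y + 8x)
= (−5y^2 − 2y + 3xy + 15xy + 6x − 9x^2)(−7y + 8x)    [distributive law]
= (−5y^2 − 2y + 18xy + 6x − 9x^2)(−7y + 8x)    [combine like terms]
= 35y^3 − 40xy^2 + 14y^2 − 16xy − 126xy^2 + 144x^2y − 42xy + 48x^2 + 63x^2y − 72x^3    [distributive law]
= 35y^3 − 166xy^2 + 14y^2 − 58xy + 207x^2y + 48x^2 − 72x^3    [combine like terms]

35y^3 − 166xy^2 + 14y^2 − 58xy + 207x^2y + 48x^2 − 72x^3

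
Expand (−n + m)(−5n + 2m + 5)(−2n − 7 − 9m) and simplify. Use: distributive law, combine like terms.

−10n³ − 25n² − 31mn² + 84mn + 59m²n + 35n − 59m² − 18m³ − 35m

(−n + m)(−5n + 2m + 5)(−2n − 7 − 9m)
= (5n² − 2mn − 5n − 5mn + 2m² + 5m)(−2n − 7 − 9m)    [distributive law]
= (5n² − 7mn − 5n + 2m² + 5m)(−2n − 7 − 9m)    [combine like terms]
= −10n³ − 35n² − 45mn² + 14mn² + 49mn + 63m²n + 10n² + 35n + 45mn − 4m²n − 14m² − 18m³ − 10mn − 35m − 45m²    [distributive law]
= −10n³ − 25n² − 31mn² + 84mn + 59m²n + 35n − 59m² − 18m³ − 35m    [combine like terms]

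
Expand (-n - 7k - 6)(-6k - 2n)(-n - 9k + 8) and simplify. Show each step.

-38kn² - 222k²n + 16kn - 2n³ + 4n² - 378k³ + 12k² + 288k + 96n

(-n - 7k - 6)(-6k - 2n)(-n - 9k + 8)
= (6kn + 2n² + 42k² + 14kn + 36k + 12n)(-n - 9k + 8)    [distributive law]
= (20kn + 2n² + 42k² + 36k + 12n)(-n - 9k + 8)    [combine like terms]
= -20kn² - 180k²n + 160kn - 2n³ - 18kn² + 16n² - 42k²n - 378k³ + 336k² - 36kn - 324k² + 288k - 12n² - 108kn + 96n    [distributive law]
= -38kn² - 222k²n + 16kn - 2n³ + 4n² - 378k³ + 12k² + 288k + 96n    [combine like terms]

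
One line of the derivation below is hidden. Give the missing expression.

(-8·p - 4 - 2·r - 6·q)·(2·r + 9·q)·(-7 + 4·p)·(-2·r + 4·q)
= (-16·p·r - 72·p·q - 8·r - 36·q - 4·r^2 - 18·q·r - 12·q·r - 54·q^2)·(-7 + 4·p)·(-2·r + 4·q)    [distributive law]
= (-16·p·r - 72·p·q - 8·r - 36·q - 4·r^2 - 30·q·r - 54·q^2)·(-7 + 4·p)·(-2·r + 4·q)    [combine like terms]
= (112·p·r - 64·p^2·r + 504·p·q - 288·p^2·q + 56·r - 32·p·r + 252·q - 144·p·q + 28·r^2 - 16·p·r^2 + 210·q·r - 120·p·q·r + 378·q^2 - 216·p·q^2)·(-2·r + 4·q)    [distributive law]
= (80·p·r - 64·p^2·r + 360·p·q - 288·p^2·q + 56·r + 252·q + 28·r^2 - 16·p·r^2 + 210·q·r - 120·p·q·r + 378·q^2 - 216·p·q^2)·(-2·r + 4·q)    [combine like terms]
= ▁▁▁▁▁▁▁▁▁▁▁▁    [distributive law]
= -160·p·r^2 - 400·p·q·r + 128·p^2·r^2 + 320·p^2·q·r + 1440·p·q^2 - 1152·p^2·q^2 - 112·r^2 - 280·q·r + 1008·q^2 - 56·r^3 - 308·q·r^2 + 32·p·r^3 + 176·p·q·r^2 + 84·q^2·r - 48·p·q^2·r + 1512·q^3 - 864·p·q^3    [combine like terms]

By distributive law:

-160·p·r^2 + 320·p·q·r + 128·p^2·r^2 - 256·p^2·q·r - 720·p·q·r + 1440·p·q^2 + 576·p^2·q·r - 1152·p^2·q^2 - 112·r^2 + 224·q·r - 504·q·r + 1008·q^2 - 56·r^3 + 112·q·r^2 + 32·p·r^3 - 64·p·q·r^2 - 420·q·r^2 + 840·q^2·r + 240·p·q·r^2 - 480·p·q^2·r - 756·q^2·r + 1512·q^3 + 432·p·q^2·r - 864·p·q^3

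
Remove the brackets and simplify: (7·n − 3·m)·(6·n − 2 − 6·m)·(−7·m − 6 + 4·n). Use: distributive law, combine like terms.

(7·n − 3·m)·(6·n − 2 − 6·m)·(−7·m − 6 + 4·n)
= (42·n^2 − 14·n − 42·m·n − 18·m·n + 6·m + 18·m^2)·(−7·m − 6 + 4·n)    [distributive law]
= (42·n^2 − 14·n − 60·m·n + 6·m + 18·m^2)·(−7·m − 6 + 4·n)    [combine like terms]
= −294·m·n^2 − 252·n^2 + 168·n^3 + 98·m·n + 84·n − 56·n^2 + 420·m^2·n + 360·m·n − 240·m·n^2 − 42·m^2 − 36·m + 24·m·n − 126·m^3 − 108·m^2 + 72·m^2·n    [distributive law]
= −534·m·n^2 − 308·n^2 + 168·n^3 + 482·m·n + 84·n + 492·m^2·n − 150·m^2 − 36·m − 126·m^3    [combine like terms]

−534·m·n^2 − 308·n^2 + 168·n^3 + 482·m·n + 84·n + 492·m^2·n − 150·m^2 − 36·m − 126·m^3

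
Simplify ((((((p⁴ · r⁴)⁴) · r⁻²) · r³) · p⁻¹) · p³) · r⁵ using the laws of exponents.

((((((p⁴ · r⁴)⁴) · r⁻²) · r³) · p⁻¹) · p³) · r⁵
= (((((((p⁴)⁴) · ((r⁴)⁴)) · r⁻²) · r³) · p⁻¹) · p³) · r⁵    [power of a product]
= (((((p¹⁶ · ((r⁴)⁴)) · r⁻²) · r³) · p⁻¹) · p³) · r⁵    [power of a power]
= (((((p¹⁶ · r¹⁶) · r⁻²) · r³) · p⁻¹) · p³) · r⁵    [power of a power]
= p¹⁸·r²²    [product of powers]

p¹⁸·r²²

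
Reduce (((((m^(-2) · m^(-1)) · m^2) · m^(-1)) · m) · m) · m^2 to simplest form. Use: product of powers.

(((((m^(-2) · m^(-1)) · m^2) · m^(-1)) · m) · m) · m^2
= ((((m^(-3) · m^2) · m^(-1)) · m) · m) · m^2    [product of powers]
= (((m^(-1) · m^(-1)) · m) · m) · m^2    [product of powers]
= ((m^(-2) · m) · m) · m^2    [product of powers]
= (m^(-1) · m) · m^2    [product of powers]
= m^0 · m^2    [product of powers]
= m^2    [product of powers]

m^2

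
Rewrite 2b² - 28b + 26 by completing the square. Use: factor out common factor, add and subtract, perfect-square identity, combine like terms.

2b² - 28b + 26
= 2(b² - 14b) + 26    [factor out 2 from the b-terms]
= 2(b² - 14b + 49 - 49) + 26    [add and subtract 49 inside the bracket]
= 2(b - 7)² - 98 + 26    [perfect-square identity]
= 2(b - 7)² - 72    [combine constants]

2(b - 7)² - 72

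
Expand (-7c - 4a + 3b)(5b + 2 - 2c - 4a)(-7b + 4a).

287b^2c - 416abc + 98bc - 56ac - 98bc^2 + 56ac^2 + 144a^2c + 284ab^2 - 240a^2b + 80ab - 32a^2 + 64a^3 - 105b^3 - 42b^2

(-7c - 4a + 3b)(5b + 2 - 2c - 4a)(-7b + 4a)
= (-35bc - 14c + 14c^2 + 28ac - 20ab - 8a + 8ac + 16a^2 + 15b^2 + 6b - 6bc - 12ab)(-7b + 4a)    [distributive law]
= (-41bc - 14c + 14c^2 + 36ac - 32ab - 8a + 16a^2 + 15b^2 + 6b)(-7b + 4a)    [combine like terms]
= 287b^2c - 164abc + 98bc - 56ac - 98bc^2 + 56ac^2 - 252abc + 144a^2c + 224ab^2 - 128a^2b + 56ab - 32a^2 - 112a^2b + 64a^3 - 105b^3 + 60ab^2 - 42b^2 + 24ab    [distributive law]
= 287b^2c - 416abc + 98bc - 56ac - 98bc^2 + 56ac^2 + 144a^2c + 284ab^2 - 240a^2b + 80ab - 32a^2 + 64a^3 - 105b^3 - 42b^2    [combine like terms]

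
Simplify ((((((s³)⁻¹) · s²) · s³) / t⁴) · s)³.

((((((s³)⁻¹) · s²) · s³) / t⁴) · s)³
= ((((((s³)⁻¹) · s²) · s³) / t⁴)³) · (s³)    [power of a product]
= ((((((s³)⁻¹) · s²) · s³)³) / ((t⁴)³)) · (s³)    [power of a quotient]
= ((((((s³)⁻¹) · s²)³) · ((s³)³)) / ((t⁴)³)) · (s³)    [power of a product]
= ((((((s³)⁻¹)³) · ((s²)³)) · ((s³)³)) / ((t⁴)³)) · (s³)    [power of a product]
= (((((s³)⁻³) · ((s²)³)) · ((s³)³)) / ((t⁴)³)) · (s³)    [power of a power]
= (((s⁻⁹ · ((s²)³)) · ((s³)³)) / ((t⁴)³)) · (s³)    [power of a power]
= (((s⁻⁹ · s⁶) · ((s³)³)) / ((t⁴)³)) · (s³)    [power of a power]
= ((s⁻³ · ((s³)³)) / ((t⁴)³)) · (s³)    [product of powers]
= ((s⁻³ · s⁹) / ((t⁴)³)) · (s³)    [power of a power]
= (s⁶ / ((t⁴)³)) · (s³)    [product of powers]
= (s⁶ / t¹²) · (s³)    [power of a power]
= s⁹t⁻¹²    [quotient of powers; product of powers]

s⁹t⁻¹²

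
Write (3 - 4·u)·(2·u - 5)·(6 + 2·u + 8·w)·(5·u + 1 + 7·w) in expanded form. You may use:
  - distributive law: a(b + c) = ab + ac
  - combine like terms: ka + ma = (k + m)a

(3 - 4·u)·(2·u - 5)·(6 + 2·u + 8·w)·(5·u + 1 + 7·w)
= (6·u - 15 - 8·u^2 + 20·u)·(6 + 2·u + 8·w)·(5·u + 1 + 7·w)    [distributive law]
= (26·u - 15 - 8·u^2)·(6 + 2·u + 8·w)·(5·u + 1 + 7·w)    [combine like terms]
= (156·u + 52·u^2 + 208·u·w - 90 - 30·u - 120·w - 48·u^2 - 16·u^3 - 64·u^2·w)·(5·u + 1 + 7·w)    [distributive law]
= (126·u + 4·u^2 + 208·u·w - 90 - 120·w - 16·u^3 - 64·u^2·w)·(5·u + 1 + 7·w)    [combine like terms]
= 630·u^2 + 126·u + 882·u·w + 20·u^3 + 4·u^2 + 28·u^2·w + 1040·u^2·w + 208·u·w + 1456·u·w^2 - 450·u - 90 - 630·w - 600·u·w - 120·w - 840·w^2 - 80·u^4 - 16·u^3 - 112·u^3·w - 320·u^3·w - 64·u^2·w - 448·u^2·w^2    [distributive law]
= 634·u^2 - 324·u + 490·u·w + 4·u^3 + 1004·u^2·w + 1456·u·w^2 - 90 - 750·w - 840·w^2 - 80·u^4 - 432·u^3·w - 448·u^2·w^2    [combine like terms]

634·u^2 - 324·u + 490·u·w + 4·u^3 + 1004·u^2·w + 1456·u·w^2 - 90 - 750·w - 840·w^2 - 80·u^4 - 432·u^3·w - 448·u^2·w^2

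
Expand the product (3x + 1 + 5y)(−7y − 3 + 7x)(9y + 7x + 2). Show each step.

(3x + 1 + 5y)(−7y − 3 + 7x)(9y + 7x + 2)
= (−21xy − 9x + 21x^2 − 7y − 3 + 7x − 35y^2 − 15y + 35xy)(9y + 7x + 2)    [distributive law]
= (14xy − 2x + 21x^2 − 22y − 3 − 35y^2)(9y + 7x + 2)    [combine like terms]
= 126xy^2 + 98x^2y + 28xy − 18xy − 14x^2 − 4x + 189x^2y + 147x^3 + 42x^2 − 198y^2 − 154xy − 44y − 27y − 21x − 6 − 315y^3 − 245xy^2 − 70y^2    [distributive law]
= −119xy^2 + 287x^2y − 144xy + 28x^2 − 25x + 147x^3 − 268y^2 − 71y − 6 − 315y^3    [combine like terms]

−119xy^2 + 287x^2y − 144xy + 28x^2 − 25x + 147x^3 − 268y^2 − 71y − 6 − 315y^3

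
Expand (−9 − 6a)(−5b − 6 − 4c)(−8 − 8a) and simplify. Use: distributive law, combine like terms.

−360b − 600ab − 432 − 720a − 288c − 480ac − 240a^2b − 288a^2 − 192a^2c

(−9 − 6a)(−5b − 6 − 4c)(−8 − 8a)
= (45b + 54 + 36c + 30ab + 36a + 24ac)(−8 − 8a)    [distributive law]
= −360b − 360ab − 432 − 432a − 288c − 288ac − 240ab − 240a^2b − 288a − 288a^2 − 192ac − 192a^2c    [distributive law]
= −360b − 600ab − 432 − 720a − 288c − 480ac − 240a^2b − 288a^2 − 192a^2c    [combine like terms]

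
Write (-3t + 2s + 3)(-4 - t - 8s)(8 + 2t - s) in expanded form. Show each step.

(-3t + 2s + 3)(-4 - t - 8s)(8 + 2t - s)
= (12t + 3t^2 + 24st - 8s - 2st - 16s^2 - 12 - 3t - 24s)(8 + 2t - s)    [distributive law]
= (9t + 3t^2 + 22st - 32s - 16s^2 - 12)(8 + 2t - s)    [combine like terms]
= 72t + 18t^2 - 9st + 24t^2 + 6t^3 - 3st^2 + 176st + 44st^2 - 22s^2t - 256s - 64st + 32s^2 - 128s^2 - 32s^2t + 16s^3 - 96 - 24t + 12s    [distributive law]
= 48t + 42t^2 + 103st + 6t^3 + 41st^2 - 54s^2t - 244s - 96s^2 + 16s^3 - 96    [combine like terms]

48t + 42t^2 + 103st + 6t^3 + 41st^2 - 54s^2t - 244s - 96s^2 + 16s^3 - 96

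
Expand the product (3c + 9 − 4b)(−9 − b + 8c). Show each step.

(3c + 9 − 4b)(−9 − b + 8c)
= −27c − 3bc + 24c² − 81 − 9b + 72c + 36b + 4b² − 32bc    [distributive law]
= 45c − 35bc + 24c² − 81 + 27b + 4b²    [combine like terms]

45c − 35bc + 24c² − 81 + 27b + 4b²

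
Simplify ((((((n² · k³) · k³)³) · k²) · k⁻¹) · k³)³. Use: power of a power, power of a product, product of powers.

((((((n² · k³) · k³)³) · k²) · k⁻¹) · k³)³
= ((((((n² · k³) · k³)³) · k²) · k⁻¹)³) · ((k³)³)    [power of a product]
= ((((((n² · k³) · k³)³) · k²)³) · ((k⁻¹)³)) · ((k³)³)    [power of a product]
= ((((((n² · k³) · k³)³)³) · ((k²)³)) · ((k⁻¹)³)) · ((k³)³)    [power of a product]
= (((((n² · k³) · k³)⁹) · ((k²)³)) · ((k⁻¹)³)) · ((k³)³)    [power of a power]
= (((((n² · k³)⁹) · ((k³)⁹)) · ((k²)³)) · ((k⁻¹)³)) · ((k³)³)    [power of a product]
= ((((((n²)⁹) · ((k³)⁹)) · ((k³)⁹)) · ((k²)³)) · ((k⁻¹)³)) · ((k³)³)    [power of a product]
= ((((n¹⁸ · ((k³)⁹)) · ((k³)⁹)) · ((k²)³)) · ((k⁻¹)³)) · ((k³)³)    [power of a power]
= ((((n¹⁸ · k²⁷) · ((k³)⁹)) · ((k²)³)) · ((k⁻¹)³)) · ((k³)³)    [power of a power]
= ((((n¹⁸ · k²⁷) · k²⁷) · ((k²)³)) · ((k⁻¹)³)) · ((k³)³)    [power of a power]
= ((((n¹⁸ · k²⁷) · k²⁷) · k⁶) · ((k⁻¹)³)) · ((k³)³)    [power of a power]
= ((((n¹⁸ · k²⁷) · k²⁷) · k⁶) · k⁻³) · ((k³)³)    [power of a power]
= ((((n¹⁸ · k²⁷) · k²⁷) · k⁶) · k⁻³) · k⁹    [power of a power]
= k⁶⁶n¹⁸    [product of powers]

k⁶⁶n¹⁸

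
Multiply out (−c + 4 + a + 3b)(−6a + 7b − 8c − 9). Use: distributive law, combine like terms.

−2ac − 31bc + 8c² − 23c − 33a + b − 36 − 6a² − 11ab + 21b²

(−c + 4 + a + 3b)(−6a + 7b − 8c − 9)
= 6ac − 7bc + 8c² + 9c − 24a + 28b − 32c − 36 − 6a² + 7ab − 8ac − 9a − 18ab + 21b² − 24bc − 27b    [distributive law]
= −2ac − 31bc + 8c² − 23c − 33a + b − 36 − 6a² − 11ab + 21b²    [combine like terms]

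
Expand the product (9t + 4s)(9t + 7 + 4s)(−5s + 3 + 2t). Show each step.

−261st^2 + 369t^2 + 162t^3 − 43st + 189t − 328s^2t − 92s^2 + 84s − 80s^3

(9t + 4s)(9t + 7 + 4s)(−5s + 3 + 2t)
= (81t^2 + 63t + 36st + 36st + 28s + 16s^2)(−5s + 3 + 2t)    [distributive law]
= (81t^2 + 63t + 72st + 28s + 16s^2)(−5s + 3 + 2t)    [combine like terms]
= −405st^2 + 243t^2 + 162t^3 − 315st + 189t + 126t^2 − 360s^2t + 216st + 144st^2 − 140s^2 + 84s + 56st − 80s^3 + 48s^2 + 32s^2t    [distributive law]
= −261st^2 + 369t^2 + 162t^3 − 43st + 189t − 328s^2t − 92s^2 + 84s − 80s^3    [combine like terms]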